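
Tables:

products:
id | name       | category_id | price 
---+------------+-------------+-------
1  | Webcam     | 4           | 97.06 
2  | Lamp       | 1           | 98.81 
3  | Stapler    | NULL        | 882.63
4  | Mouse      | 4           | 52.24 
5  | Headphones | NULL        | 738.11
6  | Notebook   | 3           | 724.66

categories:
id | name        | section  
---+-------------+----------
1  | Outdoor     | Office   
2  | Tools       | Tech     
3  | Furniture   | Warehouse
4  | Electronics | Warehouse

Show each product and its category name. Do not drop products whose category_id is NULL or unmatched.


LEFT JOIN keeps every row from products (the left table); where category_id has no match in categories, the category columns become NULL. Walk through each product:
  - product 1 (Webcam): category_id=4 -> matches Electronics
  - product 2 (Lamp): category_id=1 -> matches Outdoor
  - product 3 (Stapler): category_id=NULL, no match -> kept with NULL
  - product 4 (Mouse): category_id=4 -> matches Electronics
  - product 5 (Headphones): category_id=NULL, no match -> kept with NULL
  - product 6 (Notebook): category_id=3 -> matches Furniture
All 6 rows appear; 2 have NULL category.

SQL:
SELECT a.name, b.name AS category
FROM products a
LEFT JOIN categories b ON a.category_id = b.id

Result:
name       | category   
-----------+------------
Webcam     | Electronics
Lamp       | Outdoor    
Stapler    | NULL       
Mouse      | Electronics
Headphones | NULL       
Notebook   | Furniture  


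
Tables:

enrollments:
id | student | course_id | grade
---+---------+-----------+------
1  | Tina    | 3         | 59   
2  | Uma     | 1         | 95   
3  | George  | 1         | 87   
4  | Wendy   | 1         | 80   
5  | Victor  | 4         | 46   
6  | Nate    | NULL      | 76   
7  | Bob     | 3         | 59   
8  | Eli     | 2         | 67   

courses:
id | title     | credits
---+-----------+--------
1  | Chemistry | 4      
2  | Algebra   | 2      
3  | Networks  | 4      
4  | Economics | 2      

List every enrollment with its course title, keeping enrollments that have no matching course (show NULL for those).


LEFT JOIN keeps every row from enrollments (the left table); where course_id has no match in courses, the course columns become NULL. Walk through each enrollment:
  - enrollment 1 (Tina): course_id=3 -> matches Networks
  - enrollment 2 (Uma): course_id=1 -> matches Chemistry
  - enrollment 3 (George): course_id=1 -> matches Chemistry
  - enrollment 4 (Wendy): course_id=1 -> matches Chemistry
  - enrollment 5 (Victor): course_id=4 -> matches Economics
  - enrollment 6 (Nate): course_id=NULL, no match -> kept with NULL
  - enrollment 7 (Bob): course_id=3 -> matches Networks
  - enrollment 8 (Eli): course_id=2 -> matches Algebra
All 8 rows appear; 1 has NULL course.

SQL:
SELECT a.student, b.title AS course
FROM enrollments a
LEFT JOIN courses b ON a.course_id = b.id

Result:
student | course   
--------+----------
Tina    | Networks 
Uma     | Chemistry
George  | Chemistry
Wendy   | Chemistry
Victor  | Economics
Nate    | NULL     
Bob     | Networks 
Eli     | Algebra  


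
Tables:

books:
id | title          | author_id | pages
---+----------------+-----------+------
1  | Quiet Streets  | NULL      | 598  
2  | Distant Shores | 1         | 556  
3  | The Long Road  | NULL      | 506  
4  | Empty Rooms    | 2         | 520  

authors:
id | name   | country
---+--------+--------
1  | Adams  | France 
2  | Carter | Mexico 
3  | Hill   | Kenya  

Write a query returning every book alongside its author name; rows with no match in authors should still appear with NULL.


LEFT JOIN keeps every row from books (the left table); where author_id has no match in authors, the author columns become NULL. Walk through each book:
  - book 1 (Quiet Streets): author_id=NULL, no match -> kept with NULL
  - book 2 (Distant Shores): author_id=1 -> matches Adams
  - book 3 (The Long Road): author_id=NULL, no match -> kept with NULL
  - book 4 (Empty Rooms): author_id=2 -> matches Carter
All 4 rows appear; 2 have NULL author.

SQL:
SELECT a.title, b.name AS author
FROM books a
LEFT JOIN authors b ON a.author_id = b.id

Result:
title          | author
---------------+-------
Quiet Streets  | NULL  
Distant Shores | Adams 
The Long Road  | NULL  
Empty Rooms    | Carter


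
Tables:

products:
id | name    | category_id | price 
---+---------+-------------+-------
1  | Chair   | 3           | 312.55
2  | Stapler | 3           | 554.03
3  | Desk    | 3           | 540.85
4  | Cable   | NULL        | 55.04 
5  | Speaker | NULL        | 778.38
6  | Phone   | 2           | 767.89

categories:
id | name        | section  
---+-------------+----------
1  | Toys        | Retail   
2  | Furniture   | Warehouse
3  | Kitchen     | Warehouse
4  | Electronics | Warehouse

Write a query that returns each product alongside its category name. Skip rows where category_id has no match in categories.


INNER JOIN keeps only products rows whose category_id matches an id in categories. Walk through each product:
  - product 1 (Chair): category_id=3 -> matches Kitchen
  - product 2 (Stapler): category_id=3 -> matches Kitchen
  - product 3 (Desk): category_id=3 -> matches Kitchen
  - product 4 (Cable): category_id=NULL, no match -> dropped
  - product 5 (Speaker): category_id=NULL, no match -> dropped
  - product 6 (Phone): category_id=2 -> matches Furniture
So 2 of 6 rows are dropped.

SQL:
SELECT a.name, b.name AS category
FROM products a
INNER JOIN categories b ON a.category_id = b.id

Result:
name    | category 
--------+----------
Chair   | Kitchen  
Stapler | Kitchen  
Desk    | Kitchen  
Phone   | Furniture


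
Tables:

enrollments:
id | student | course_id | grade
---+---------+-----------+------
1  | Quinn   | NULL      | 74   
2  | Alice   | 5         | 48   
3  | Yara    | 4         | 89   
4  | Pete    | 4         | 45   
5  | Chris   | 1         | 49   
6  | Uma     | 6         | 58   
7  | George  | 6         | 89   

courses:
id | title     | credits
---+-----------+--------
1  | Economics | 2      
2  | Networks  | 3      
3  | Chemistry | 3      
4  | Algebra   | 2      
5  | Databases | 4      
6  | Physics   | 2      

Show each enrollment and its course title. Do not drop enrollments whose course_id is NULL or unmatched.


LEFT JOIN keeps every row from enrollments (the left table); where course_id has no match in courses, the course columns become NULL. Walk through each enrollment:
  - enrollment 1 (Quinn): course_id=NULL, no match -> kept with NULL
  - enrollment 2 (Alice): course_id=5 -> matches Databases
  - enrollment 3 (Yara): course_id=4 -> matches Algebra
  - enrollment 4 (Pete): course_id=4 -> matches Algebra
  - enrollment 5 (Chris): course_id=1 -> matches Economics
  - enrollment 6 (Uma): course_id=6 -> matches Physics
  - enrollment 7 (George): course_id=6 -> matches Physics
All 7 rows appear; 1 has NULL course.

SQL:
SELECT a.student, b.title AS course
FROM enrollments a
LEFT JOIN courses b ON a.course_id = b.id

Result:
student | course   
--------+----------
Quinn   | NULL     
Alice   | Databases
Yara    | Algebra  
Pete    | Algebra  
Chris   | Economics
Uma     | Physics  
George  | Physics  


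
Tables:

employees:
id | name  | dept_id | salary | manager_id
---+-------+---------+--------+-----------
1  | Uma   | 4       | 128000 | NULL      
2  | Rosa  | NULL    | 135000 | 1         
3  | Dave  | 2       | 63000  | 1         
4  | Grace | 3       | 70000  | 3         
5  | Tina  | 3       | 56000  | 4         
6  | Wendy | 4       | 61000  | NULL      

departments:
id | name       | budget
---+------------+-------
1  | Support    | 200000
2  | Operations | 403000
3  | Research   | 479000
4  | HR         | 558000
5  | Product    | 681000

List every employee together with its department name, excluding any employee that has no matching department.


INNER JOIN keeps only employees rows whose dept_id matches an id in departments. Walk through each employee:
  - employee 1 (Uma): dept_id=4 -> matches HR
  - employee 2 (Rosa): dept_id=NULL, no match -> dropped
  - employee 3 (Dave): dept_id=2 -> matches Operations
  - employee 4 (Grace): dept_id=3 -> matches Research
  - employee 5 (Tina): dept_id=3 -> matches Research
  - employee 6 (Wendy): dept_id=4 -> matches HR
So 1 of 6 rows is dropped.

SQL:
SELECT a.name, b.name AS department
FROM employees a
INNER JOIN departments b ON a.dept_id = b.id

Result:
name  | department
------+-----------
Uma   | HR        
Dave  | Operations
Grace | Research  
Tina  | Research  
Wendy | HR        


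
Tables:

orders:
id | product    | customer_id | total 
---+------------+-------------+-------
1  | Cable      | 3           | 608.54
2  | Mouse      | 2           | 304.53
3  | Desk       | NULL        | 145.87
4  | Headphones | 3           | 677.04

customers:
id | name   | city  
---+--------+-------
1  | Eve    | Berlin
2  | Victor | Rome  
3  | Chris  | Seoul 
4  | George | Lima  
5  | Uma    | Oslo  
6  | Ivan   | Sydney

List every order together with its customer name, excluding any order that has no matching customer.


INNER JOIN keeps only orders rows whose customer_id matches an id in customers. Walk through each order:
  - order 1 (Cable): customer_id=3 -> matches Chris
  - order 2 (Mouse): customer_id=2 -> matches Victor
  - order 3 (Desk): customer_id=NULL, no match -> dropped
  - order 4 (Headphones): customer_id=3 -> matches Chris
So 1 of 4 rows is dropped.

SQL:
SELECT a.product, b.name AS customer
FROM orders a
INNER JOIN customers b ON a.customer_id = b.id

Result:
product    | customer
-----------+---------
Cable      | Chris   
Mouse      | Victor  
Headphones | Chris   


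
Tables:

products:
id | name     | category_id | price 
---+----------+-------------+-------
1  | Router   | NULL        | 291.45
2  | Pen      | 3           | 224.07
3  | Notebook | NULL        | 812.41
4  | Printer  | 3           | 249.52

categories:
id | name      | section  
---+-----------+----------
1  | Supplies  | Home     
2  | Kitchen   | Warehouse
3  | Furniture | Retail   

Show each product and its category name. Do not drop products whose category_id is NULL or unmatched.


LEFT JOIN keeps every row from products (the left table); where category_id has no match in categories, the category columns become NULL. Walk through each product:
  - product 1 (Router): category_id=NULL, no match -> kept with NULL
  - product 2 (Pen): category_id=3 -> matches Furniture
  - product 3 (Notebook): category_id=NULL, no match -> kept with NULL
  - product 4 (Printer): category_id=3 -> matches Furniture
All 4 rows appear; 2 have NULL category.

SQL:
SELECT a.name, b.name AS category
FROM products a
LEFT JOIN categories b ON a.category_id = b.id

Result:
name     | category 
---------+----------
Router   | NULL     
Pen      | Furniture
Notebook | NULL     
Printer  | Furniture


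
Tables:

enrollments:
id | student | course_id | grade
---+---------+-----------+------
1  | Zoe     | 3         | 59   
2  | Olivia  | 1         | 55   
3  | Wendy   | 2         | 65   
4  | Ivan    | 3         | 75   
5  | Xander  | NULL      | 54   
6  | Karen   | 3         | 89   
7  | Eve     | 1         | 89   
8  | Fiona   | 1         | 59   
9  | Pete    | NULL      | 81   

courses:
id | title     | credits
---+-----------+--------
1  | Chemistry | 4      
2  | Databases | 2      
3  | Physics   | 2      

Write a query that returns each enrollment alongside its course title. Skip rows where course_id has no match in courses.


INNER JOIN keeps only enrollments rows whose course_id matches an id in courses. Walk through each enrollment:
  - enrollment 1 (Zoe): course_id=3 -> matches Physics
  - enrollment 2 (Olivia): course_id=1 -> matches Chemistry
  - enrollment 3 (Wendy): course_id=2 -> matches Databases
  - enrollment 4 (Ivan): course_id=3 -> matches Physics
  - enrollment 5 (Xander): course_id=NULL, no match -> dropped
  - enrollment 6 (Karen): course_id=3 -> matches Physics
  - enrollment 7 (Eve): course_id=1 -> matches Chemistry
  - enrollment 8 (Fiona): course_id=1 -> matches Chemistry
  - enrollment 9 (Pete): course_id=NULL, no match -> dropped
So 2 of 9 rows are dropped.

SQL:
SELECT a.student, b.title AS course
FROM enrollments a
INNER JOIN courses b ON a.course_id = b.id

Result:
student | course   
--------+----------
Zoe     | Physics  
Olivia  | Chemistry
Wendy   | Databases
Ivan    | Physics  
Karen   | Physics  
Eve     | Chemistry
Fiona   | Chemistry


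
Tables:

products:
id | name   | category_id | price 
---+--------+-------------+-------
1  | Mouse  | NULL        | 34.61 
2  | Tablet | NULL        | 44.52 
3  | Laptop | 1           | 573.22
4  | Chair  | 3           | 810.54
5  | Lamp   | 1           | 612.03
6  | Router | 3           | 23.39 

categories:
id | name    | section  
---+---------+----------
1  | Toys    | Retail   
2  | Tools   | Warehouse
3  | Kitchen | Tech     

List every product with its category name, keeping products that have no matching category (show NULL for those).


LEFT JOIN keeps every row from products (the left table); where category_id has no match in categories, the category columns become NULL. Walk through each product:
  - product 1 (Mouse): category_id=NULL, no match -> kept with NULL
  - product 2 (Tablet): category_id=NULL, no match -> kept with NULL
  - product 3 (Laptop): category_id=1 -> matches Toys
  - product 4 (Chair): category_id=3 -> matches Kitchen
  - product 5 (Lamp): category_id=1 -> matches Toys
  - product 6 (Router): category_id=3 -> matches Kitchen
All 6 rows appear; 2 have NULL category.

SQL:
SELECT a.name, b.name AS category
FROM products a
LEFT JOIN categories b ON a.category_id = b.id

Result:
name   | category
-------+---------
Mouse  | NULL    
Tablet | NULL    
Laptop | Toys    
Chair  | Kitchen 
Lamp   | Toys    
Router | Kitchen 


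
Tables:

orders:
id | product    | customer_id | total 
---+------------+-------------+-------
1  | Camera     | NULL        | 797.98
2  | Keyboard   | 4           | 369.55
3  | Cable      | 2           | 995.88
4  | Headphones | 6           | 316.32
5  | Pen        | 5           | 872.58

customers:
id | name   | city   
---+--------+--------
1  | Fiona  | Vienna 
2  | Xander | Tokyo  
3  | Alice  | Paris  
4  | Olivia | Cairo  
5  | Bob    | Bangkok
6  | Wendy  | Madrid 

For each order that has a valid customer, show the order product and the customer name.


INNER JOIN keeps only orders rows whose customer_id matches an id in customers. Walk through each order:
  - order 1 (Camera): customer_id=NULL, no match -> dropped
  - order 2 (Keyboard): customer_id=4 -> matches Olivia
  - order 3 (Cable): customer_id=2 -> matches Xander
  - order 4 (Headphones): customer_id=6 -> matches Wendy
  - order 5 (Pen): customer_id=5 -> matches Bob
So 1 of 5 rows is dropped.

SQL:
SELECT a.product, b.name AS customer
FROM orders a
INNER JOIN customers b ON a.customer_id = b.id

Result:
product    | customer
-----------+---------
Keyboard   | Olivia  
Cable      | Xander  
Headphones | Wendy   
Pen        | Bob     


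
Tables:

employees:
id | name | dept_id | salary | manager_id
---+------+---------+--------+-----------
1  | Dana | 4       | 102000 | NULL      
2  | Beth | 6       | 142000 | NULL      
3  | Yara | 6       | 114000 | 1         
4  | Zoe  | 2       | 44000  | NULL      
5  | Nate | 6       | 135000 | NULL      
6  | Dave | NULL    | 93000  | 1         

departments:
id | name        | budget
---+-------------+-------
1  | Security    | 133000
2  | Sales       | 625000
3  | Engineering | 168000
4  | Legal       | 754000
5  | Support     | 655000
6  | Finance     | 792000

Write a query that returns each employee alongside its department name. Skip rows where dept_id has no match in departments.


INNER JOIN keeps only employees rows whose dept_id matches an id in departments. Walk through each employee:
  - employee 1 (Dana): dept_id=4 -> matches Legal
  - employee 2 (Beth): dept_id=6 -> matches Finance
  - employee 3 (Yara): dept_id=6 -> matches Finance
  - employee 4 (Zoe): dept_id=2 -> matches Sales
  - employee 5 (Nate): dept_id=6 -> matches Finance
  - employee 6 (Dave): dept_id=NULL, no match -> dropped
So 1 of 6 rows is dropped.

SQL:
SELECT a.name, b.name AS department
FROM employees a
INNER JOIN departments b ON a.dept_id = b.id

Result:
name | department
-----+-----------
Dana | Legal     
Beth | Finance   
Yara | Finance   
Zoe  | Sales     
Nate | Finance   


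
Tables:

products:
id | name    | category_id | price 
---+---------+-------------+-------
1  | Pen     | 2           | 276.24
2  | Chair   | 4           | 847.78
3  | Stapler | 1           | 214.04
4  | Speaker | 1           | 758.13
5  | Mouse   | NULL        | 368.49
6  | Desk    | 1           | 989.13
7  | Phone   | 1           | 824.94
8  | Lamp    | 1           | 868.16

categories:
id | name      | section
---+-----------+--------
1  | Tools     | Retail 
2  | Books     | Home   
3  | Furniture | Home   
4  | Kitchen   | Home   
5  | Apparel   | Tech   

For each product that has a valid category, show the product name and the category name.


INNER JOIN keeps only products rows whose category_id matches an id in categories. Walk through each product:
  - product 1 (Pen): category_id=2 -> matches Books
  - product 2 (Chair): category_id=4 -> matches Kitchen
  - product 3 (Stapler): category_id=1 -> matches Tools
  - product 4 (Speaker): category_id=1 -> matches Tools
  - product 5 (Mouse): category_id=NULL, no match -> dropped
  - product 6 (Desk): category_id=1 -> matches Tools
  - product 7 (Phone): category_id=1 -> matches Tools
  - product 8 (Lamp): category_id=1 -> matches Tools
So 1 of 8 rows is dropped.

SQL:
SELECT a.name, b.name AS category
FROM products a
INNER JOIN categories b ON a.category_id = b.id

Result:
name    | category
--------+---------
Pen     | Books   
Chair   | Kitchen 
Stapler | Tools   
Speaker | Tools   
Desk    | Tools   
Phone   | Tools   
Lamp    | Tools   


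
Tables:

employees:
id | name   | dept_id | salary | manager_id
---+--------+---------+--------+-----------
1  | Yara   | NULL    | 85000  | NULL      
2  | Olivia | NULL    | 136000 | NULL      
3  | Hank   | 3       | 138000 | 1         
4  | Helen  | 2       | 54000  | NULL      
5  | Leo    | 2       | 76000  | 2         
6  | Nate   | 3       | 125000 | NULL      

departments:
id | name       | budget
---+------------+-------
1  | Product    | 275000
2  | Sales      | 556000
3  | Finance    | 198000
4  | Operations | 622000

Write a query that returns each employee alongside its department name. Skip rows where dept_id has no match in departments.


INNER JOIN keeps only employees rows whose dept_id matches an id in departments. Walk through each employee:
  - employee 1 (Yara): dept_id=NULL, no match -> dropped
  - employee 2 (Olivia): dept_id=NULL, no match -> dropped
  - employee 3 (Hank): dept_id=3 -> matches Finance
  - employee 4 (Helen): dept_id=2 -> matches Sales
  - employee 5 (Leo): dept_id=2 -> matches Sales
  - employee 6 (Nate): dept_id=3 -> matches Finance
So 2 of 6 rows are dropped.

SQL:
SELECT a.name, b.name AS department
FROM employees a
INNER JOIN departments b ON a.dept_id = b.id

Result:
name  | department
------+-----------
Hank  | Finance   
Helen | Sales     
Leo   | Sales     
Nate  | Finance   


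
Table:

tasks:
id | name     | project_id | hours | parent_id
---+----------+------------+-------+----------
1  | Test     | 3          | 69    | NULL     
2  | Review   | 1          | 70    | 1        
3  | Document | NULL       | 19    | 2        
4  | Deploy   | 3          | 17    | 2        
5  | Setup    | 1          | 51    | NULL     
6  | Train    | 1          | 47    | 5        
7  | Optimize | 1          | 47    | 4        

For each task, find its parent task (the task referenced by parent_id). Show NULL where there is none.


This is a self-join: tasks is joined to a second copy of itself, matching each row's parent_id to another row's id. Use LEFT JOIN so rows with parent_id=NULL are kept.
  - task 1 (Test): parent_id=NULL -> NULL
  - task 2 (Review): parent_id=1 -> Test
  - task 3 (Document): parent_id=2 -> Review
  - task 4 (Deploy): parent_id=2 -> Review
  - task 5 (Setup): parent_id=NULL -> NULL
  - task 6 (Train): parent_id=5 -> Setup
  - task 7 (Optimize): parent_id=4 -> Deploy

SQL:
SELECT a.name AS item, b.name AS parent
FROM tasks a
LEFT JOIN tasks b ON a.parent_id = b.id

Result:
item     | parent
---------+-------
Test     | NULL  
Review   | Test  
Document | Review
Deploy   | Review
Setup    | NULL  
Train    | Setup 
Optimize | Deploy


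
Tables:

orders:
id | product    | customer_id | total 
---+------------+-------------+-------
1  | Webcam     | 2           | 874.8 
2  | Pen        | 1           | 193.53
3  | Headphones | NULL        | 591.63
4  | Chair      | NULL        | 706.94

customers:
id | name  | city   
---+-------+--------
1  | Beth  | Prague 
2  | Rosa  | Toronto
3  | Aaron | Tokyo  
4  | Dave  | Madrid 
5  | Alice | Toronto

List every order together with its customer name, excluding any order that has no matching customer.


INNER JOIN keeps only orders rows whose customer_id matches an id in customers. Walk through each order:
  - order 1 (Webcam): customer_id=2 -> matches Rosa
  - order 2 (Pen): customer_id=1 -> matches Beth
  - order 3 (Headphones): customer_id=NULL, no match -> dropped
  - order 4 (Chair): customer_id=NULL, no match -> dropped
So 2 of 4 rows are dropped.

SQL:
SELECT a.product, b.name AS customer
FROM orders a
INNER JOIN customers b ON a.customer_id = b.id

Result:
product | customer
--------+---------
Webcam  | Rosa    
Pen     | Beth    


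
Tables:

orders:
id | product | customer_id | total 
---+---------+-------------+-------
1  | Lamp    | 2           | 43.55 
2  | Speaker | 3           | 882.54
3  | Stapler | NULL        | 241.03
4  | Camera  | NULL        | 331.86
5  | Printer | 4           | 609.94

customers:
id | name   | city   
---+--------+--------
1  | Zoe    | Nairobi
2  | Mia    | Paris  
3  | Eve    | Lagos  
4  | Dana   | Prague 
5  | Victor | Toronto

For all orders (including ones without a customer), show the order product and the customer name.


LEFT JOIN keeps every row from orders (the left table); where customer_id has no match in customers, the customer columns become NULL. Walk through each order:
  - order 1 (Lamp): customer_id=2 -> matches Mia
  - order 2 (Speaker): customer_id=3 -> matches Eve
  - order 3 (Stapler): customer_id=NULL, no match -> kept with NULL
  - order 4 (Camera): customer_id=NULL, no match -> kept with NULL
  - order 5 (Printer): customer_id=4 -> matches Dana
All 5 rows appear; 2 have NULL customer.

SQL:
SELECT a.product, b.name AS customer
FROM orders a
LEFT JOIN customers b ON a.customer_id = b.id

Result:
product | customer
--------+---------
Lamp    | Mia     
Speaker | Eve     
Stapler | NULL    
Camera  | NULL    
Printer | Dana    


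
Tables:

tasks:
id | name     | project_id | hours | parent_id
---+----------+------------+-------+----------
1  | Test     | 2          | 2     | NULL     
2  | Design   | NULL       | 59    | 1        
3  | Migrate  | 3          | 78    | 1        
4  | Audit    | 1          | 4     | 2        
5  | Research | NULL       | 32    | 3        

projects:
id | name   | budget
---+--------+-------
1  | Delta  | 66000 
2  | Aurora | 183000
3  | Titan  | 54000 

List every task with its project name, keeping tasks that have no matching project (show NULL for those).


LEFT JOIN keeps every row from tasks (the left table); where project_id has no match in projects, the project columns become NULL. Walk through each task:
  - task 1 (Test): project_id=2 -> matches Aurora
  - task 2 (Design): project_id=NULL, no match -> kept with NULL
  - task 3 (Migrate): project_id=3 -> matches Titan
  - task 4 (Audit): project_id=1 -> matches Delta
  - task 5 (Research): project_id=NULL, no match -> kept with NULL
All 5 rows appear; 2 have NULL project.

SQL:
SELECT a.name, b.name AS project
FROM tasks a
LEFT JOIN projects b ON a.project_id = b.id

Result:
name     | project
---------+--------
Test     | Aurora 
Design   | NULL   
Migrate  | Titan  
Audit    | Delta  
Research | NULL   


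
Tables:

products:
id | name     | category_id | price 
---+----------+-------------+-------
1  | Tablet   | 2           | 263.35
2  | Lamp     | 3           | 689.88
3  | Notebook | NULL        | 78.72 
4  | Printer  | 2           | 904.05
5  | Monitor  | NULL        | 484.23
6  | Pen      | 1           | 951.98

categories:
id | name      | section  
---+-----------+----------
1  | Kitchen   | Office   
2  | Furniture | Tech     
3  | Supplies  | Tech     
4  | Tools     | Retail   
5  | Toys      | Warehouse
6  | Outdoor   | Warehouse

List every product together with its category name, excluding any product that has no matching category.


INNER JOIN keeps only products rows whose category_id matches an id in categories. Walk through each product:
  - product 1 (Tablet): category_id=2 -> matches Furniture
  - product 2 (Lamp): category_id=3 -> matches Supplies
  - product 3 (Notebook): category_id=NULL, no match -> dropped
  - product 4 (Printer): category_id=2 -> matches Furniture
  - product 5 (Monitor): category_id=NULL, no match -> dropped
  - product 6 (Pen): category_id=1 -> matches Kitchen
So 2 of 6 rows are dropped.

SQL:
SELECT a.name, b.name AS category
FROM products a
INNER JOIN categories b ON a.category_id = b.id

Result:
name    | category 
--------+----------
Tablet  | Furniture
Lamp    | Supplies 
Printer | Furniture
Pen     | Kitchen  


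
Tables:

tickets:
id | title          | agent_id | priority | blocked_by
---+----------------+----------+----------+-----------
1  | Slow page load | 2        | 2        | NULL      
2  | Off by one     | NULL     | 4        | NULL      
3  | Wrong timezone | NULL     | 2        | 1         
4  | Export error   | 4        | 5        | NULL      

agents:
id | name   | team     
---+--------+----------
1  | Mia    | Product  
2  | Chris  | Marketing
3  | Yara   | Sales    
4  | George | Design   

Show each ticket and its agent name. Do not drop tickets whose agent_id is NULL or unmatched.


LEFT JOIN keeps every row from tickets (the left table); where agent_id has no match in agents, the agent columns become NULL. Walk through each ticket:
  - ticket 1 (Slow page load): agent_id=2 -> matches Chris
  - ticket 2 (Off by one): agent_id=NULL, no match -> kept with NULL
  - ticket 3 (Wrong timezone): agent_id=NULL, no match -> kept with NULL
  - ticket 4 (Export error): agent_id=4 -> matches George
All 4 rows appear; 2 have NULL agent.

SQL:
SELECT a.title, b.name AS agent
FROM tickets a
LEFT JOIN agents b ON a.agent_id = b.id

Result:
title          | agent 
---------------+-------
Slow page load | Chris 
Off by one     | NULL  
Wrong timezone | NULL  
Export error   | George


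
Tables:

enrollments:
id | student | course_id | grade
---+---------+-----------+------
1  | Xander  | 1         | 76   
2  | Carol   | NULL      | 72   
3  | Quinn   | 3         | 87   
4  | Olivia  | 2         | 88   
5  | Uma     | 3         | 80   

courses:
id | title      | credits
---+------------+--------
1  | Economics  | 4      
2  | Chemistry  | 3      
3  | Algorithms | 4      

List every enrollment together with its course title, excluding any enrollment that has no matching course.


INNER JOIN keeps only enrollments rows whose course_id matches an id in courses. Walk through each enrollment:
  - enrollment 1 (Xander): course_id=1 -> matches Economics
  - enrollment 2 (Carol): course_id=NULL, no match -> dropped
  - enrollment 3 (Quinn): course_id=3 -> matches Algorithms
  - enrollment 4 (Olivia): course_id=2 -> matches Chemistry
  - enrollment 5 (Uma): course_id=3 -> matches Algorithms
So 1 of 5 rows is dropped.

SQL:
SELECT a.student, b.title AS course
FROM enrollments a
INNER JOIN courses b ON a.course_id = b.id

Result:
student | course    
--------+-----------
Xander  | Economics 
Quinn   | Algorithms
Olivia  | Chemistry 
Uma     | Algorithms


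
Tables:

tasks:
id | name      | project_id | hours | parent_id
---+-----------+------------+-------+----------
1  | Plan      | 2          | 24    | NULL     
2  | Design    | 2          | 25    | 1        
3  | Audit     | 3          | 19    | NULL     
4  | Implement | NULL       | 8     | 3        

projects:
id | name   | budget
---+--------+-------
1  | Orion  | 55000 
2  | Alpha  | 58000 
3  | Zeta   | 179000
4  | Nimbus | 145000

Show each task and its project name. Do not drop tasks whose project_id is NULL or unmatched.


LEFT JOIN keeps every row from tasks (the left table); where project_id has no match in projects, the project columns become NULL. Walk through each task:
  - task 1 (Plan): project_id=2 -> matches Alpha
  - task 2 (Design): project_id=2 -> matches Alpha
  - task 3 (Audit): project_id=3 -> matches Zeta
  - task 4 (Implement): project_id=NULL, no match -> kept with NULL
All 4 rows appear; 1 has NULL project.

SQL:
SELECT a.name, b.name AS project
FROM tasks a
LEFT JOIN projects b ON a.project_id = b.id

Result:
name      | project
----------+--------
Plan      | Alpha  
Design    | Alpha  
Audit     | Zeta   
Implement | NULL   


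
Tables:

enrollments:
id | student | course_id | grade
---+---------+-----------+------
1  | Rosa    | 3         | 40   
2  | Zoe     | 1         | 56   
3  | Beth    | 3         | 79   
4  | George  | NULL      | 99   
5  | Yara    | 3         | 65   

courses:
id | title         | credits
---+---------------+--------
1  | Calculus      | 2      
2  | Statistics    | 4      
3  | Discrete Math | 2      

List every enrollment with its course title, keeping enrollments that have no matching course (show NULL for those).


LEFT JOIN keeps every row from enrollments (the left table); where course_id has no match in courses, the course columns become NULL. Walk through each enrollment:
  - enrollment 1 (Rosa): course_id=3 -> matches Discrete Math
  - enrollment 2 (Zoe): course_id=1 -> matches Calculus
  - enrollment 3 (Beth): course_id=3 -> matches Discrete Math
  - enrollment 4 (George): course_id=NULL, no match -> kept with NULL
  - enrollment 5 (Yara): course_id=3 -> matches Discrete Math
All 5 rows appear; 1 has NULL course.

SQL:
SELECT a.student, b.title AS course
FROM enrollments a
LEFT JOIN courses b ON a.course_id = b.id

Result:
student | course       
--------+--------------
Rosa    | Discrete Math
Zoe     | Calculus     
Beth    | Discrete Math
George  | NULL         
Yara    | Discrete Math


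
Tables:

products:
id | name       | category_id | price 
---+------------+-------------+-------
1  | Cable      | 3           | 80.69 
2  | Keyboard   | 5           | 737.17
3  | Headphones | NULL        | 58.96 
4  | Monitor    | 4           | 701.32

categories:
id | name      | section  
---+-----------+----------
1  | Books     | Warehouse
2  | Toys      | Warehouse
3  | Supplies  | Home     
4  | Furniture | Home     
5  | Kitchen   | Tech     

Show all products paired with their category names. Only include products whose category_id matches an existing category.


INNER JOIN keeps only products rows whose category_id matches an id in categories. Walk through each product:
  - product 1 (Cable): category_id=3 -> matches Supplies
  - product 2 (Keyboard): category_id=5 -> matches Kitchen
  - product 3 (Headphones): category_id=NULL, no match -> dropped
  - product 4 (Monitor): category_id=4 -> matches Furniture
So 1 of 4 rows is dropped.

SQL:
SELECT a.name, b.name AS category
FROM products a
INNER JOIN categories b ON a.category_id = b.id

Result:
name     | category 
---------+----------
Cable    | Supplies 
Keyboard | Kitchen  
Monitor  | Furniture


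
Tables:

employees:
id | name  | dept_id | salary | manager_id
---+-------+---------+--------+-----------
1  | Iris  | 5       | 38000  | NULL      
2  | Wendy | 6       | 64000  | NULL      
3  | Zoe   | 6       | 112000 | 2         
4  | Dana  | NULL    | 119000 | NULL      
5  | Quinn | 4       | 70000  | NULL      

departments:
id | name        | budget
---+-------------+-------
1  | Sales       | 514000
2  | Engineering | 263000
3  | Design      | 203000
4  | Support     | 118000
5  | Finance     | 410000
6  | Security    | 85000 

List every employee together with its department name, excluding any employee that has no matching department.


INNER JOIN keeps only employees rows whose dept_id matches an id in departments. Walk through each employee:
  - employee 1 (Iris): dept_id=5 -> matches Finance
  - employee 2 (Wendy): dept_id=6 -> matches Security
  - employee 3 (Zoe): dept_id=6 -> matches Security
  - employee 4 (Dana): dept_id=NULL, no match -> dropped
  - employee 5 (Quinn): dept_id=4 -> matches Support
So 1 of 5 rows is dropped.

SQL:
SELECT a.name, b.name AS department
FROM employees a
INNER JOIN departments b ON a.dept_id = b.id

Result:
name  | department
------+-----------
Iris  | Finance   
Wendy | Security  
Zoe   | Security  
Quinn | Support   


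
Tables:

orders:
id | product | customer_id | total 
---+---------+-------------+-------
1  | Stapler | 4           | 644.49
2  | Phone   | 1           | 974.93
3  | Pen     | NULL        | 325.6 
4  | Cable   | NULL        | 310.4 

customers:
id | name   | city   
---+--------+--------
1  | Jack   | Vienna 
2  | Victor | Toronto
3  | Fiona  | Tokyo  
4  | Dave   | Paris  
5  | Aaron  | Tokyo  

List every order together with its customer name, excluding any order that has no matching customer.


INNER JOIN keeps only orders rows whose customer_id matches an id in customers. Walk through each order:
  - order 1 (Stapler): customer_id=4 -> matches Dave
  - order 2 (Phone): customer_id=1 -> matches Jack
  - order 3 (Pen): customer_id=NULL, no match -> dropped
  - order 4 (Cable): customer_id=NULL, no match -> dropped
So 2 of 4 rows are dropped.

SQL:
SELECT a.product, b.name AS customer
FROM orders a
INNER JOIN customers b ON a.customer_id = b.id

Result:
product | customer
--------+---------
Stapler | Dave    
Phone   | Jack    


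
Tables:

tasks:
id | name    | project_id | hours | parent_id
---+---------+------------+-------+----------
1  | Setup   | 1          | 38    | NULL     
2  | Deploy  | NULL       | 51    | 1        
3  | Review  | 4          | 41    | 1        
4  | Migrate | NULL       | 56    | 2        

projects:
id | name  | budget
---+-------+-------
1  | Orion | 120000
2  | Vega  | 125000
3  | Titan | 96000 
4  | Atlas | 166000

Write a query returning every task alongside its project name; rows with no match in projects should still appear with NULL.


LEFT JOIN keeps every row from tasks (the left table); where project_id has no match in projects, the project columns become NULL. Walk through each task:
  - task 1 (Setup): project_id=1 -> matches Orion
  - task 2 (Deploy): project_id=NULL, no match -> kept with NULL
  - task 3 (Review): project_id=4 -> matches Atlas
  - task 4 (Migrate): project_id=NULL, no match -> kept with NULL
All 4 rows appear; 2 have NULL project.

SQL:
SELECT a.name, b.name AS project
FROM tasks a
LEFT JOIN projects b ON a.project_id = b.id

Result:
name    | project
--------+--------
Setup   | Orion  
Deploy  | NULL   
Review  | Atlas  
Migrate | NULL   


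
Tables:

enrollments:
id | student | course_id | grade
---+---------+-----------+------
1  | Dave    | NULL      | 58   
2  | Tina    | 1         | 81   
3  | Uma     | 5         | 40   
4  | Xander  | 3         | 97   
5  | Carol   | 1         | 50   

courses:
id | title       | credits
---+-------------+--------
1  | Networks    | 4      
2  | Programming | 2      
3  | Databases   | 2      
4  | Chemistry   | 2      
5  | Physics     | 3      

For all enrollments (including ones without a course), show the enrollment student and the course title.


LEFT JOIN keeps every row from enrollments (the left table); where course_id has no match in courses, the course columns become NULL. Walk through each enrollment:
  - enrollment 1 (Dave): course_id=NULL, no match -> kept with NULL
  - enrollment 2 (Tina): course_id=1 -> matches Networks
  - enrollment 3 (Uma): course_id=5 -> matches Physics
  - enrollment 4 (Xander): course_id=3 -> matches Databases
  - enrollment 5 (Carol): course_id=1 -> matches Networks
All 5 rows appear; 1 has NULL course.

SQL:
SELECT a.student, b.title AS course
FROM enrollments a
LEFT JOIN courses b ON a.course_id = b.id

Result:
student | course   
--------+----------
Dave    | NULL     
Tina    | Networks 
Uma     | Physics  
Xander  | Databases
Carol   | Networks 


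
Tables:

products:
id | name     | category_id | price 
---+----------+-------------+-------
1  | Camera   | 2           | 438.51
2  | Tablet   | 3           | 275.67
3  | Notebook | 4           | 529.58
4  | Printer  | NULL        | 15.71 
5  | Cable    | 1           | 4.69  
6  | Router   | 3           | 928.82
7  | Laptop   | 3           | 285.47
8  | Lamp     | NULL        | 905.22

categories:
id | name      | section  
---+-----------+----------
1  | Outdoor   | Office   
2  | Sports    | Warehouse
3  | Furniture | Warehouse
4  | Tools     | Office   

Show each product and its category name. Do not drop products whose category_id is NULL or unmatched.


LEFT JOIN keeps every row from products (the left table); where category_id has no match in categories, the category columns become NULL. Walk through each product:
  - product 1 (Camera): category_id=2 -> matches Sports
  - product 2 (Tablet): category_id=3 -> matches Furniture
  - product 3 (Notebook): category_id=4 -> matches Tools
  - product 4 (Printer): category_id=NULL, no match -> kept with NULL
  - product 5 (Cable): category_id=1 -> matches Outdoor
  - product 6 (Router): category_id=3 -> matches Furniture
  - product 7 (Laptop): category_id=3 -> matches Furniture
  - product 8 (Lamp): category_id=NULL, no match -> kept with NULL
All 8 rows appear; 2 have NULL category.

SQL:
SELECT a.name, b.name AS category
FROM products a
LEFT JOIN categories b ON a.category_id = b.id

Result:
name     | category 
---------+----------
Camera   | Sports   
Tablet   | Furniture
Notebook | Tools    
Printer  | NULL     
Cable    | Outdoor  
Router   | Furniture
Laptop   | Furniture
Lamp     | NULL     


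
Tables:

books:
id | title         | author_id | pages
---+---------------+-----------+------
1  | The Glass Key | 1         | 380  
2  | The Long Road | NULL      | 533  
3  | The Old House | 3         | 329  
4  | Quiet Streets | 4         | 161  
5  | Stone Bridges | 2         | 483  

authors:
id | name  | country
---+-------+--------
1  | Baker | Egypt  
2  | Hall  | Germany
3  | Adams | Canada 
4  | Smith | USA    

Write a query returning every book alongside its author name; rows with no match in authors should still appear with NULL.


LEFT JOIN keeps every row from books (the left table); where author_id has no match in authors, the author columns become NULL. Walk through each book:
  - book 1 (The Glass Key): author_id=1 -> matches Baker
  - book 2 (The Long Road): author_id=NULL, no match -> kept with NULL
  - book 3 (The Old House): author_id=3 -> matches Adams
  - book 4 (Quiet Streets): author_id=4 -> matches Smith
  - book 5 (Stone Bridges): author_id=2 -> matches Hall
All 5 rows appear; 1 has NULL author.

SQL:
SELECT a.title, b.name AS author
FROM books a
LEFT JOIN authors b ON a.author_id = b.id

Result:
title         | author
--------------+-------
The Glass Key | Baker 
The Long Road | NULL  
The Old House | Adams 
Quiet Streets | Smith 
Stone Bridges | Hall  


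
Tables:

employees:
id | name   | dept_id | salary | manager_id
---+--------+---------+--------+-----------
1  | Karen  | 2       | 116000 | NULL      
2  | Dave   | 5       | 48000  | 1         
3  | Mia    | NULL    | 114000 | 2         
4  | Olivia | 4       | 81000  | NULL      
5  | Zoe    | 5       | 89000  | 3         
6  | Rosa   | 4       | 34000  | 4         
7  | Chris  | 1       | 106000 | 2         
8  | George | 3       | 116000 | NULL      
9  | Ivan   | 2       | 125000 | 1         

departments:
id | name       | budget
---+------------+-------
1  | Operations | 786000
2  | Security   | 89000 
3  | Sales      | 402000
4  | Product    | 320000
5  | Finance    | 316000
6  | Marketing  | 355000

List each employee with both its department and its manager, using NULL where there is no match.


Two LEFT JOINs from the same base table employees: one to departments via dept_id, one to employees itself via manager_id. Both are LEFT so every employee is preserved.
Match against departments:
  - employee 1 (Karen): dept_id=2 -> matches Security
  - employee 2 (Dave): dept_id=5 -> matches Finance
  - employee 3 (Mia): dept_id=NULL, no match -> kept with NULL
  - employee 4 (Olivia): dept_id=4 -> matches Product
  - employee 5 (Zoe): dept_id=5 -> matches Finance
  - employee 6 (Rosa): dept_id=4 -> matches Product
  - employee 7 (Chris): dept_id=1 -> matches Operations
  - employee 8 (George): dept_id=3 -> matches Sales
  - employee 9 (Ivan): dept_id=2 -> matches Security
Match against employees (self):
  - employee 1 (Karen): manager_id=NULL -> NULL
  - employee 2 (Dave): manager_id=1 -> Karen
  - employee 3 (Mia): manager_id=2 -> Dave
  - employee 4 (Olivia): manager_id=NULL -> NULL
  - employee 5 (Zoe): manager_id=3 -> Mia
  - employee 6 (Rosa): manager_id=4 -> Olivia
  - employee 7 (Chris): manager_id=2 -> Dave
  - employee 8 (George): manager_id=NULL -> NULL
  - employee 9 (Ivan): manager_id=1 -> Karen

SQL:
SELECT a.name, b.name AS department, c.name AS manager
FROM employees a
LEFT JOIN departments b ON a.dept_id = b.id
LEFT JOIN employees c ON a.manager_id = c.id

Result:
name   | department | manager
-------+------------+--------
Karen  | Security   | NULL   
Dave   | Finance    | Karen  
Mia    | NULL       | Dave   
Olivia | Product    | NULL   
Zoe    | Finance    | Mia    
Rosa   | Product    | Olivia 
Chris  | Operations | Dave   
George | Sales      | NULL   
Ivan   | Security   | Karen  
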